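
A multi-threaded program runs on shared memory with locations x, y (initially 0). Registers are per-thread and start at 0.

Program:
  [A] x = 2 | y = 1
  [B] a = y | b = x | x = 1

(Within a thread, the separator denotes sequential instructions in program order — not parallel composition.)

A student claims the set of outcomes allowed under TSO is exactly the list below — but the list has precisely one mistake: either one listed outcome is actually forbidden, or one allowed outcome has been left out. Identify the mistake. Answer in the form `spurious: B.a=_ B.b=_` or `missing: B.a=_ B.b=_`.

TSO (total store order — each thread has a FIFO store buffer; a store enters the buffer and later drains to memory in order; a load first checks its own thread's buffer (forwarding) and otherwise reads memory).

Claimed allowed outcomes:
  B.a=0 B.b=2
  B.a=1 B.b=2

outcome vector order: (B.a,B.b)
under TSO → 00; 02; 12
TSO∖claimed = {00}

missing: B.a=0 B.b=0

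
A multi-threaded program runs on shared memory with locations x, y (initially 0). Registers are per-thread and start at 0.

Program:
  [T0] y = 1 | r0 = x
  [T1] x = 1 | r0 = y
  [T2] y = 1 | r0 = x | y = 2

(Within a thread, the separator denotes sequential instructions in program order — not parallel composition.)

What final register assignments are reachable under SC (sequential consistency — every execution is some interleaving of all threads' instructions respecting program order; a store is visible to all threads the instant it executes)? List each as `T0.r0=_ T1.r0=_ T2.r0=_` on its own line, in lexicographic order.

outcome vector order: (T0.r0,T1.r0,T2.r0)
|SC outcomes| = 9

T0.r0=0 T1.r0=1 T2.r0=0
T0.r0=0 T1.r0=1 T2.r0=1
T0.r0=0 T1.r0=2 T2.r0=0
T0.r0=0 T1.r0=2 T2.r0=1
T0.r0=1 T1.r0=0 T2.r0=1
T0.r0=1 T1.r0=1 T2.r0=0
T0.r0=1 T1.r0=1 T2.r0=1
T0.r0=1 T1.r0=2 T2.r0=0
T0.r0=1 T1.r0=2 T2.r0=1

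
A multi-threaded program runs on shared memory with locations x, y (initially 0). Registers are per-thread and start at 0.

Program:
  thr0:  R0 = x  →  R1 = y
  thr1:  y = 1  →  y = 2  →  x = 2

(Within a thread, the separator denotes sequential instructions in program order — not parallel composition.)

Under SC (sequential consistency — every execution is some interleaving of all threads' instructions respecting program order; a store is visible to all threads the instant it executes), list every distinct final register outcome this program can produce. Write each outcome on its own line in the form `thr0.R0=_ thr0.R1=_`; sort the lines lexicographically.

outcome vector order: (thr0.R0,thr0.R1)
|SC outcomes| = 4

thr0.R0=0 thr0.R1=0
thr0.R0=0 thr0.R1=1
thr0.R0=0 thr0.R1=2
thr0.R0=2 thr0.R1=2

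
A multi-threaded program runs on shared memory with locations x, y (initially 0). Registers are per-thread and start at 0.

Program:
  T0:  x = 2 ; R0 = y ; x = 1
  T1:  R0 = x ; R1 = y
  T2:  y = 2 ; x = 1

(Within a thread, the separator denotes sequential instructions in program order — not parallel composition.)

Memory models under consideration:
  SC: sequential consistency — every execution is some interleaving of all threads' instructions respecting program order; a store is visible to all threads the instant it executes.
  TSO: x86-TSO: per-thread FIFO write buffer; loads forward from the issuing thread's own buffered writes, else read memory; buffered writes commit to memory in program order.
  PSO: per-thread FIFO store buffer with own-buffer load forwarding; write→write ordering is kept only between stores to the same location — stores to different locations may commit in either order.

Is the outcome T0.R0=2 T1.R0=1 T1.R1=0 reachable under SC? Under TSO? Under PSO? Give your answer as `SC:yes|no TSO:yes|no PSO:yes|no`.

outcome vector order: (T0.R0,T1.R0,T1.R1)
under SC → <0 0 0>; <0 0 2>; <0 1 0>; <0 1 2>; <0 2 0>; <0 2 2>; <2 0 0>; <2 0 2>; <2 1 2>; <2 2 0>; <2 2 2>
under TSO → <0 0 0>; <0 0 2>; <0 1 0>; <0 1 2>; <0 2 0>; <0 2 2>; <2 0 0>; <2 0 2>; <2 1 2>; <2 2 0>; <2 2 2>
under PSO → <0 0 0>; <0 0 2>; <0 1 0>; <0 1 2>; <0 2 0>; <0 2 2>; <2 0 0>; <2 0 2>; <2 1 0>; <2 1 2>; <2 2 0>; <2 2 2>
target <2 1 0> ∈ {PSO}

SC:no TSO:no PSO:yes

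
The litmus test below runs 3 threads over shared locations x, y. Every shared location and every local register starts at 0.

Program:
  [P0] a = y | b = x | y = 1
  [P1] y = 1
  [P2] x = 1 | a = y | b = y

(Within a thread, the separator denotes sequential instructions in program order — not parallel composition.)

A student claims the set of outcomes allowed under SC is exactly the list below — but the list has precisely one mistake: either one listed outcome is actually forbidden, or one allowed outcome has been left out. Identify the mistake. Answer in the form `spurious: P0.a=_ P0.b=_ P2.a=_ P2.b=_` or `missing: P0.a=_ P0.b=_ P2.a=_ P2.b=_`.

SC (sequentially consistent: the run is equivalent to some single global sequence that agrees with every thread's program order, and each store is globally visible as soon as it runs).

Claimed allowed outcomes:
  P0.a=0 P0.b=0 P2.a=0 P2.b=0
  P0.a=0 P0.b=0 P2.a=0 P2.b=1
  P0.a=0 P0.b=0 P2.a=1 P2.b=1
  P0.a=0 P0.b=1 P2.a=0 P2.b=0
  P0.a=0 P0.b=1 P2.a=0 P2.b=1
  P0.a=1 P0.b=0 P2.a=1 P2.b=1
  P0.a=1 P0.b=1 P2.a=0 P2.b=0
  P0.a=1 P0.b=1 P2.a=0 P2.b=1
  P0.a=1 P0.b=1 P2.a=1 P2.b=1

missing: P0.a=0 P0.b=1 P2.a=1 P2.b=1

outcome vector order: (P0.a,P0.b,P2.a,P2.b)
SC (10): <0 0 0 0>, <0 0 0 1>, <0 0 1 1>, <0 1 0 0>, <0 1 0 1>, <0 1 1 1>, <1 0 1 1>, <1 1 0 0>, <1 1 0 1>, <1 1 1 1>
SC∖claimed = {<0 1 1 1>}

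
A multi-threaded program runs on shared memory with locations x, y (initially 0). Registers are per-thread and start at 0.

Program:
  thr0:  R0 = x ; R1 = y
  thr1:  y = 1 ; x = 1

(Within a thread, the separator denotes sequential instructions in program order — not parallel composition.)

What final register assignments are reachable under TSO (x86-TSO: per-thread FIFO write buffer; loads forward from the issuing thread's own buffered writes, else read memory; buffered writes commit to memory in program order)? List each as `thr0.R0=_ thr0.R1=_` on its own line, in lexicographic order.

outcome vector order: (thr0.R0,thr0.R1)
|TSO outcomes| = 3

thr0.R0=0 thr0.R1=0
thr0.R0=0 thr0.R1=1
thr0.R0=1 thr0.R1=1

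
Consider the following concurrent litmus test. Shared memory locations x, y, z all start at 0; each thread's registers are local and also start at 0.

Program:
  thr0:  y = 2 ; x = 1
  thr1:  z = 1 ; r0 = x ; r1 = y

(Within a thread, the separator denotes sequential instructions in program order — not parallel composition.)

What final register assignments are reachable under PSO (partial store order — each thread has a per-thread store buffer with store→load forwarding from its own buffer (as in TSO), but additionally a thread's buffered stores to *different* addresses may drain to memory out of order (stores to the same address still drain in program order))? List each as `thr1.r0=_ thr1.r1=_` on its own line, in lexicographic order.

outcome vector order: (thr1.r0,thr1.r1)
|PSO outcomes| = 4

thr1.r0=0 thr1.r1=0
thr1.r0=0 thr1.r1=2
thr1.r0=1 thr1.r1=0
thr1.r0=1 thr1.r1=2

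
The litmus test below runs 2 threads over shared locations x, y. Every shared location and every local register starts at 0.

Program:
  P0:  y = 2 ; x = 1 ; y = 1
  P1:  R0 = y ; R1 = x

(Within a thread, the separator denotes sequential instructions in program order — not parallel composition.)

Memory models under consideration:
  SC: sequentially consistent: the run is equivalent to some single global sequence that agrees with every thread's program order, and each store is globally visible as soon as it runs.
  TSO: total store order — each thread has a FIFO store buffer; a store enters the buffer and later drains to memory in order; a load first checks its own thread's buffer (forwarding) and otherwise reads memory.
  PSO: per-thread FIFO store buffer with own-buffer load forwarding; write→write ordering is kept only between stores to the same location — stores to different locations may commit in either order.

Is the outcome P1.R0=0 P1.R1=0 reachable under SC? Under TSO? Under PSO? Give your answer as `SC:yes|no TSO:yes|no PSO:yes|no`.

SC:yes TSO:yes PSO:yes

outcome vector order: (P1.R0,P1.R1)
SC (5): 0/0; 0/1; 1/1; 2/0; 2/1
TSO (5): 0/0; 0/1; 1/1; 2/0; 2/1
PSO (6): 0/0; 0/1; 1/0; 1/1; 2/0; 2/1
target 0/0 ∈ {SC,TSO,PSO}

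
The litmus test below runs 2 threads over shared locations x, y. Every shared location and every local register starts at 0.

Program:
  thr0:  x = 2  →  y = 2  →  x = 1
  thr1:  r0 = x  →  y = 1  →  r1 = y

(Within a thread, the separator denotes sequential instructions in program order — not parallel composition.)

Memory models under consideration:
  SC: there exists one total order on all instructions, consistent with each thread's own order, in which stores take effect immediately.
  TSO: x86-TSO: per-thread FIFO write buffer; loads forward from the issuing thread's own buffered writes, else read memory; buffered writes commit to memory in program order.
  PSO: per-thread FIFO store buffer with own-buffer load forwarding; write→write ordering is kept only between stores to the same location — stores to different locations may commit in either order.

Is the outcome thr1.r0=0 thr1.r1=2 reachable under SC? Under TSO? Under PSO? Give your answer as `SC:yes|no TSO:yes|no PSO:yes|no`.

SC:yes TSO:yes PSO:yes

outcome vector order: (thr1.r0,thr1.r1)
[SC] allowed = {01, 02, 11, 21, 22}
[TSO] allowed = {01, 02, 11, 21, 22}
[PSO] allowed = {01, 02, 11, 12, 21, 22}
target 02 ∈ {SC,TSO,PSO}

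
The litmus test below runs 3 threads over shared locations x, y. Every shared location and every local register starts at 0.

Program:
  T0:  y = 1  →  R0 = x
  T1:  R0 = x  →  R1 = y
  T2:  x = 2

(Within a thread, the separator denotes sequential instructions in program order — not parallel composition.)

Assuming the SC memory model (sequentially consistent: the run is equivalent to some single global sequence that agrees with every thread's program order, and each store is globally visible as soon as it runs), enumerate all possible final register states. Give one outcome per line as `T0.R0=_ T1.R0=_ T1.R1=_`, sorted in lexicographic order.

outcome vector order: (T0.R0,T1.R0,T1.R1)
|SC outcomes| = 7

T0.R0=0 T1.R0=0 T1.R1=0
T0.R0=0 T1.R0=0 T1.R1=1
T0.R0=0 T1.R0=2 T1.R1=1
T0.R0=2 T1.R0=0 T1.R1=0
T0.R0=2 T1.R0=0 T1.R1=1
T0.R0=2 T1.R0=2 T1.R1=0
T0.R0=2 T1.R0=2 T1.R1=1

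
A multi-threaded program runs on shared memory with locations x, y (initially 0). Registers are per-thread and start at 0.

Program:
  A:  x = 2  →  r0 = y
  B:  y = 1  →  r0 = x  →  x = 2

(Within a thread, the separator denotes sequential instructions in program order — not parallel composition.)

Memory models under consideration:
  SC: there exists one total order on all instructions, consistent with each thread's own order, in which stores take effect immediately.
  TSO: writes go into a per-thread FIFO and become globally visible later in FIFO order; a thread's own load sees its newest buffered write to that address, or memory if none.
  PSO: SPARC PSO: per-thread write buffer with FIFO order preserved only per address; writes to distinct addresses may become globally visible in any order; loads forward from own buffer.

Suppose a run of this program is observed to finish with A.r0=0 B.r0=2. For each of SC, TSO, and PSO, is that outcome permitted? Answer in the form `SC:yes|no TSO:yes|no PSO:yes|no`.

SC:yes TSO:yes PSO:yes

outcome vector order: (A.r0,B.r0)
[SC] allowed = {02; 10; 12}
[TSO] allowed = {00; 02; 10; 12}
[PSO] allowed = {00; 02; 10; 12}
target 02 ∈ {SC,TSO,PSO}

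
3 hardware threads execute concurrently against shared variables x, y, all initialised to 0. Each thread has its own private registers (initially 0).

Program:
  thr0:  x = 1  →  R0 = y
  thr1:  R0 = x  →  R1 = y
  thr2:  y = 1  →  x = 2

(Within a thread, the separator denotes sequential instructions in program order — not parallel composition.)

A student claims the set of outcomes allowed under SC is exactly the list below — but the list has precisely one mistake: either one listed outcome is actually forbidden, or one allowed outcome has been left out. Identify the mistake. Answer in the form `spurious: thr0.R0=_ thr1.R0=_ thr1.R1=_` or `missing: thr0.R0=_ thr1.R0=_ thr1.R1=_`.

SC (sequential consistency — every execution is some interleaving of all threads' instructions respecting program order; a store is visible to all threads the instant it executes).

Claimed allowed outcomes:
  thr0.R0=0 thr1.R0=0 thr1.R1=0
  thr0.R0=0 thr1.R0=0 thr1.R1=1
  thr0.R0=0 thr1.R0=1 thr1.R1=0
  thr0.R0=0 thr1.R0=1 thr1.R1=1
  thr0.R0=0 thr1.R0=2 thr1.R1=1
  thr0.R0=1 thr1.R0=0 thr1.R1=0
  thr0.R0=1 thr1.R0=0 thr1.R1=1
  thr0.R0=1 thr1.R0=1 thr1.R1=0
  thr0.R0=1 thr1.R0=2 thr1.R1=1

missing: thr0.R0=1 thr1.R0=1 thr1.R1=1

outcome vector order: (thr0.R0,thr1.R0,thr1.R1)
SC: 10 outcomes — {000, 001, 010, 011, 021, 100, 101, 110, 111, 121}
SC∖claimed = {111}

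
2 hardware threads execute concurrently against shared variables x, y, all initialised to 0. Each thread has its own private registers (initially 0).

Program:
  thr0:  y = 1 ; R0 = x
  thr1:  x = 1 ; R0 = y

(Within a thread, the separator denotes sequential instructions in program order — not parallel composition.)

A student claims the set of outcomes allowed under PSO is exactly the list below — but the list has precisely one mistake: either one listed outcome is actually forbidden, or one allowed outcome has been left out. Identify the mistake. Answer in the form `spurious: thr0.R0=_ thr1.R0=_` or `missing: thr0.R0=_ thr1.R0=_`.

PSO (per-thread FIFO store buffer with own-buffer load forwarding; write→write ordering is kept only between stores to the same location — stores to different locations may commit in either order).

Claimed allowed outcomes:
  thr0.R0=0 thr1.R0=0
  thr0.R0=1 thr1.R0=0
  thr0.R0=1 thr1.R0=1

outcome vector order: (thr0.R0,thr1.R0)
[PSO] allowed = {<0 0>, <0 1>, <1 0>, <1 1>}
PSO∖claimed = {<0 1>}

missing: thr0.R0=0 thr1.R0=1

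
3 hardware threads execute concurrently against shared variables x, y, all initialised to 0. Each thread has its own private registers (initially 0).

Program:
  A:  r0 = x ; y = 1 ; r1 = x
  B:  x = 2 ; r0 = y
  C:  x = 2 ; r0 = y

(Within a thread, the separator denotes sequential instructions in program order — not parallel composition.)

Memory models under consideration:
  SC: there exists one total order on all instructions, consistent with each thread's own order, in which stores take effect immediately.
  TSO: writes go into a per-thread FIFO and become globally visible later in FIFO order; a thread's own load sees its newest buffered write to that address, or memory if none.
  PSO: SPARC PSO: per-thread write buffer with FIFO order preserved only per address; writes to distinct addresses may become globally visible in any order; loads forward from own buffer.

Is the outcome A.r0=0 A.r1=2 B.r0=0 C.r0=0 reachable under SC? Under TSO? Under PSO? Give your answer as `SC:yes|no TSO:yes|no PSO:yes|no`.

outcome vector order: (A.r0,A.r1,B.r0,C.r0)
SC: 9 outcomes — {0/0/1/1; 0/2/0/0; 0/2/0/1; 0/2/1/0; 0/2/1/1; 2/2/0/0; 2/2/0/1; 2/2/1/0; 2/2/1/1}
TSO: 12 outcomes — {0/0/0/0; 0/0/0/1; 0/0/1/0; 0/0/1/1; 0/2/0/0; 0/2/0/1; 0/2/1/0; 0/2/1/1; 2/2/0/0; 2/2/0/1; 2/2/1/0; 2/2/1/1}
PSO: 12 outcomes — {0/0/0/0; 0/0/0/1; 0/0/1/0; 0/0/1/1; 0/2/0/0; 0/2/0/1; 0/2/1/0; 0/2/1/1; 2/2/0/0; 2/2/0/1; 2/2/1/0; 2/2/1/1}
target 0/2/0/0 ∈ {SC,TSO,PSO}

SC:yes TSO:yes PSO:yes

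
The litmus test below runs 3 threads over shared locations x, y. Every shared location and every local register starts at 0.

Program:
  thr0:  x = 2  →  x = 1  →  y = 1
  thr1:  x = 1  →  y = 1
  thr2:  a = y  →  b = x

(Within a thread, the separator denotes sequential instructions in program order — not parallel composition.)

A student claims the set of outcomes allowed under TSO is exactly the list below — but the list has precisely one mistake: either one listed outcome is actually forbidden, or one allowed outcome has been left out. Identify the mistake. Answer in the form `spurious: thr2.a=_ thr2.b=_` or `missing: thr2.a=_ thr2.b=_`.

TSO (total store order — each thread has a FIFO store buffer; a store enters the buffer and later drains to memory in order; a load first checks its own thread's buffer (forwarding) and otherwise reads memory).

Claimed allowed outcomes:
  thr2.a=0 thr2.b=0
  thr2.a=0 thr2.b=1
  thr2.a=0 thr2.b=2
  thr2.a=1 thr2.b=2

outcome vector order: (thr2.a,thr2.b)
TSO: 5 outcomes — {0/0, 0/1, 0/2, 1/1, 1/2}
TSO∖claimed = {1/1}

missing: thr2.a=1 thr2.b=1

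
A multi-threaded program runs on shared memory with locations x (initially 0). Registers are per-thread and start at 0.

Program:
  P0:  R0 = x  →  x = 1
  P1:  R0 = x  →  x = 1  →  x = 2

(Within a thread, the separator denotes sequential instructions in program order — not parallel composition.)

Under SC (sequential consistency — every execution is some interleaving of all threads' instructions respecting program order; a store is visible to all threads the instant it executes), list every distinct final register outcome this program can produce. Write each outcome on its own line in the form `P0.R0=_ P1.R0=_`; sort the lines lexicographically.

P0.R0=0 P1.R0=0
P0.R0=0 P1.R0=1
P0.R0=1 P1.R0=0
P0.R0=2 P1.R0=0

outcome vector order: (P0.R0,P1.R0)
|SC outcomes| = 4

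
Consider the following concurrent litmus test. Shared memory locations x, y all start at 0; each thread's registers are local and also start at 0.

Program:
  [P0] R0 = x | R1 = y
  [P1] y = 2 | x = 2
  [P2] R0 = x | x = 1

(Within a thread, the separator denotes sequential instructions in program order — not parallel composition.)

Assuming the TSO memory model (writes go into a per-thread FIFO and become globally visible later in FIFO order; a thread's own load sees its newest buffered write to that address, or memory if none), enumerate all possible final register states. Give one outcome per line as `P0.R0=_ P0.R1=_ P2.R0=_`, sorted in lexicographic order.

P0.R0=0 P0.R1=0 P2.R0=0
P0.R0=0 P0.R1=0 P2.R0=2
P0.R0=0 P0.R1=2 P2.R0=0
P0.R0=0 P0.R1=2 P2.R0=2
P0.R0=1 P0.R1=0 P2.R0=0
P0.R0=1 P0.R1=2 P2.R0=0
P0.R0=1 P0.R1=2 P2.R0=2
P0.R0=2 P0.R1=2 P2.R0=0
P0.R0=2 P0.R1=2 P2.R0=2

outcome vector order: (P0.R0,P0.R1,P2.R0)
|TSO outcomes| = 9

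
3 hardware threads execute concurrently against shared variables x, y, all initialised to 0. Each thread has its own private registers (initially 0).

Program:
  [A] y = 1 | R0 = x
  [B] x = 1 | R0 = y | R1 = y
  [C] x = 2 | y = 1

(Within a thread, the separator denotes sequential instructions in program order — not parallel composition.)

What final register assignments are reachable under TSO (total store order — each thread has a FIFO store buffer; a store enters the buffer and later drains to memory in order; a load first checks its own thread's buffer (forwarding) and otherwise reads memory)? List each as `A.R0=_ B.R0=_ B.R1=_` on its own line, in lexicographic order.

outcome vector order: (A.R0,B.R0,B.R1)
|TSO outcomes| = 9

A.R0=0 B.R0=0 B.R1=0
A.R0=0 B.R0=0 B.R1=1
A.R0=0 B.R0=1 B.R1=1
A.R0=1 B.R0=0 B.R1=0
A.R0=1 B.R0=0 B.R1=1
A.R0=1 B.R0=1 B.R1=1
A.R0=2 B.R0=0 B.R1=0
A.R0=2 B.R0=0 B.R1=1
A.R0=2 B.R0=1 B.R1=1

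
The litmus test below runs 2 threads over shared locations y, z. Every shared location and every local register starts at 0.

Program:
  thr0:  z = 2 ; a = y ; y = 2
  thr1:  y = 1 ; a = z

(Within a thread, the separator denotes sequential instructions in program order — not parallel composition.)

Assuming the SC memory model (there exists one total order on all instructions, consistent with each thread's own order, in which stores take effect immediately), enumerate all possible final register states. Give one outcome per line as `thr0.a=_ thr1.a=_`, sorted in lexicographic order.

thr0.a=0 thr1.a=2
thr0.a=1 thr1.a=0
thr0.a=1 thr1.a=2

outcome vector order: (thr0.a,thr1.a)
|SC outcomes| = 3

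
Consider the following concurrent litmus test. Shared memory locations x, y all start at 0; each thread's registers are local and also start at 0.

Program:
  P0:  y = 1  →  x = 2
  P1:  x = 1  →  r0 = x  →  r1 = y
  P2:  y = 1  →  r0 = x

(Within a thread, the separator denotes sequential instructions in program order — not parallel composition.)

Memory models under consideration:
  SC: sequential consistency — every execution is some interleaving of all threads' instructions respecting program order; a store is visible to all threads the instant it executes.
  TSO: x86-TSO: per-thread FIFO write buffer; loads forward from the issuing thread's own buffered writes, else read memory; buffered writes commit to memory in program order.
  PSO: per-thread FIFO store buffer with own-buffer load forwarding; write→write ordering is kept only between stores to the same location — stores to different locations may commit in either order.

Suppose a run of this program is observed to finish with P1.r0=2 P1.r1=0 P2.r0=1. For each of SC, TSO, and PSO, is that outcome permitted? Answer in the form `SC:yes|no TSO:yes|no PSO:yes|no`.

outcome vector order: (P1.r0,P1.r1,P2.r0)
SC (8): (1,0,1); (1,0,2); (1,1,0); (1,1,1); (1,1,2); (2,1,0); (2,1,1); (2,1,2)
TSO (9): (1,0,0); (1,0,1); (1,0,2); (1,1,0); (1,1,1); (1,1,2); (2,1,0); (2,1,1); (2,1,2)
PSO (12): (1,0,0); (1,0,1); (1,0,2); (1,1,0); (1,1,1); (1,1,2); (2,0,0); (2,0,1); (2,0,2); (2,1,0); (2,1,1); (2,1,2)
target (2,0,1) ∈ {PSO}

SC:no TSO:no PSO:yes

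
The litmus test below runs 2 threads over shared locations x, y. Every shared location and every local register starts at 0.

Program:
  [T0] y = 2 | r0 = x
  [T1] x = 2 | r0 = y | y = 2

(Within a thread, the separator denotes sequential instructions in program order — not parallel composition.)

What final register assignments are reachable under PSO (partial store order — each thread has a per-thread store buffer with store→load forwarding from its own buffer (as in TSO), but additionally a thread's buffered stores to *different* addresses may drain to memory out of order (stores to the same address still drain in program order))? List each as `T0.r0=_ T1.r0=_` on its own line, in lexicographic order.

T0.r0=0 T1.r0=0
T0.r0=0 T1.r0=2
T0.r0=2 T1.r0=0
T0.r0=2 T1.r0=2

outcome vector order: (T0.r0,T1.r0)
|PSO outcomes| = 4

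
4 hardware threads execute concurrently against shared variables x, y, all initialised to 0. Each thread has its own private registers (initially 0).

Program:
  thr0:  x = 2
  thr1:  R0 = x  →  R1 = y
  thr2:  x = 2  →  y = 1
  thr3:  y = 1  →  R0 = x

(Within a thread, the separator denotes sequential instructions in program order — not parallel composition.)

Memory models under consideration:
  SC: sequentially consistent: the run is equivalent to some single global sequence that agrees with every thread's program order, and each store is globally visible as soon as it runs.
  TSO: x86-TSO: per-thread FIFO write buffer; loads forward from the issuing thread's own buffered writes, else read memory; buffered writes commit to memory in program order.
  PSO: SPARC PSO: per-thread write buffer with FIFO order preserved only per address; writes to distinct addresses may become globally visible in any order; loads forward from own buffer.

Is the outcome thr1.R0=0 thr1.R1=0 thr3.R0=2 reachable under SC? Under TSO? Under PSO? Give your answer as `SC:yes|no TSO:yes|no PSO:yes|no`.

outcome vector order: (thr1.R0,thr1.R1,thr3.R0)
under SC → 0/0/0; 0/0/2; 0/1/0; 0/1/2; 2/0/2; 2/1/0; 2/1/2
under TSO → 0/0/0; 0/0/2; 0/1/0; 0/1/2; 2/0/0; 2/0/2; 2/1/0; 2/1/2
under PSO → 0/0/0; 0/0/2; 0/1/0; 0/1/2; 2/0/0; 2/0/2; 2/1/0; 2/1/2
target 0/0/2 ∈ {SC,TSO,PSO}

SC:yes TSO:yes PSO:yes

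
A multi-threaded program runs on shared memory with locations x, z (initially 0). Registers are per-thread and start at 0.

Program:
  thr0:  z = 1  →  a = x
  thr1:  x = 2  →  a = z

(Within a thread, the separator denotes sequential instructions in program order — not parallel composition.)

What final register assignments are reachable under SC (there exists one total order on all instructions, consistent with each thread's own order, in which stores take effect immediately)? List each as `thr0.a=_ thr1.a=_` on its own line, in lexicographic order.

outcome vector order: (thr0.a,thr1.a)
|SC outcomes| = 3

thr0.a=0 thr1.a=1
thr0.a=2 thr1.a=0
thr0.a=2 thr1.a=1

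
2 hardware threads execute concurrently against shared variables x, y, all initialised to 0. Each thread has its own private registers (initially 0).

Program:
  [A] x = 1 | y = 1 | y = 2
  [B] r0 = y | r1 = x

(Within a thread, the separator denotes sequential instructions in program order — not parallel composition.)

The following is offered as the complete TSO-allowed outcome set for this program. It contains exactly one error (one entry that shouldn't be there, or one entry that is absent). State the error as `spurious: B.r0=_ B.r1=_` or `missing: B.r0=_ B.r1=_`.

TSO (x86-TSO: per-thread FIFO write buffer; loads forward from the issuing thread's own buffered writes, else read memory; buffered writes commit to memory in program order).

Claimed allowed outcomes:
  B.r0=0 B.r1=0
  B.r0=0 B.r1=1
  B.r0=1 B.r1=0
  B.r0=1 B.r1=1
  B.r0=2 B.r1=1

outcome vector order: (B.r0,B.r1)
[TSO] allowed = {<0 0>; <0 1>; <1 1>; <2 1>}
claimed∖TSO = {<1 0>}

spurious: B.r0=1 B.r1=0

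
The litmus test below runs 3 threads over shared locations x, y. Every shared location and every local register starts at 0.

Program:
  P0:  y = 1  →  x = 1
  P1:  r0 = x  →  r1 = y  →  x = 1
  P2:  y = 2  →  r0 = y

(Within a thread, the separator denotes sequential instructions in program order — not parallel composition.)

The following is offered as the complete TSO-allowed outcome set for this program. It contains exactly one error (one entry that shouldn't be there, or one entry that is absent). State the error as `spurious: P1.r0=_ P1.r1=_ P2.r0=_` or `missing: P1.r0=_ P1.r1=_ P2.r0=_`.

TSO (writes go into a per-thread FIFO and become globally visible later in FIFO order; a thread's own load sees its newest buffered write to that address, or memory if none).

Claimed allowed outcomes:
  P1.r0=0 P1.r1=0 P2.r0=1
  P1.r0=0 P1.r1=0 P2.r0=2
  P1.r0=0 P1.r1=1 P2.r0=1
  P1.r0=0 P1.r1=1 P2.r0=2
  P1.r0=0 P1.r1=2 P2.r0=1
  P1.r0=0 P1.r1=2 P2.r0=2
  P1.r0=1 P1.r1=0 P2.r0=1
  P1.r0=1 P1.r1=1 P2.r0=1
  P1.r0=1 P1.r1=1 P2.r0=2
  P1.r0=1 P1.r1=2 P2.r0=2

outcome vector order: (P1.r0,P1.r1,P2.r0)
[TSO] allowed = {001 002 011 012 021 022 111 112 122}
claimed∖TSO = {101}

spurious: P1.r0=1 P1.r1=0 P2.r0=1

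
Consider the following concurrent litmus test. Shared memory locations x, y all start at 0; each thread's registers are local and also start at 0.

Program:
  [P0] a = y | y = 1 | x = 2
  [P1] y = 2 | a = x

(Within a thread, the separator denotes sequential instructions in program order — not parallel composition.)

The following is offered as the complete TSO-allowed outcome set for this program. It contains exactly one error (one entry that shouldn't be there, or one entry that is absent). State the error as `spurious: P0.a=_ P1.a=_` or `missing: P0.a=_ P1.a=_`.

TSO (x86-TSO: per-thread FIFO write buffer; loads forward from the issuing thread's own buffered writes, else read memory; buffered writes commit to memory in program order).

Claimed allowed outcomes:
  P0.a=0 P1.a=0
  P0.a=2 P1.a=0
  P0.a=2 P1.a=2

outcome vector order: (P0.a,P1.a)
TSO (4): 00 02 20 22
TSO∖claimed = {02}

missing: P0.a=0 P1.a=2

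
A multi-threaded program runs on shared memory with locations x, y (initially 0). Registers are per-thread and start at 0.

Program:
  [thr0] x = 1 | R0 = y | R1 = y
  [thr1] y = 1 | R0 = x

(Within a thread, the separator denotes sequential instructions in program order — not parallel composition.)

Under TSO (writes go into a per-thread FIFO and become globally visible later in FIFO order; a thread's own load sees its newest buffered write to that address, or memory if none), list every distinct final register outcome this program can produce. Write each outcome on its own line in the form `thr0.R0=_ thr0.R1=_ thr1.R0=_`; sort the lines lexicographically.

outcome vector order: (thr0.R0,thr0.R1,thr1.R0)
|TSO outcomes| = 6

thr0.R0=0 thr0.R1=0 thr1.R0=0
thr0.R0=0 thr0.R1=0 thr1.R0=1
thr0.R0=0 thr0.R1=1 thr1.R0=0
thr0.R0=0 thr0.R1=1 thr1.R0=1
thr0.R0=1 thr0.R1=1 thr1.R0=0
thr0.R0=1 thr0.R1=1 thr1.R0=1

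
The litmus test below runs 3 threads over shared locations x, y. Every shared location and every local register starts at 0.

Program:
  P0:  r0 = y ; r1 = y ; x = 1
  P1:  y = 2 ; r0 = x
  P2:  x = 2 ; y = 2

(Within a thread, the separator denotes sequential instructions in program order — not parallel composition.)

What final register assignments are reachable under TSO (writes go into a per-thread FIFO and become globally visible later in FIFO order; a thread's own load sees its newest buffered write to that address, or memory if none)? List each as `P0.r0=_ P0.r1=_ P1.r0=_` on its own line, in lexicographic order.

outcome vector order: (P0.r0,P0.r1,P1.r0)
|TSO outcomes| = 9

P0.r0=0 P0.r1=0 P1.r0=0
P0.r0=0 P0.r1=0 P1.r0=1
P0.r0=0 P0.r1=0 P1.r0=2
P0.r0=0 P0.r1=2 P1.r0=0
P0.r0=0 P0.r1=2 P1.r0=1
P0.r0=0 P0.r1=2 P1.r0=2
P0.r0=2 P0.r1=2 P1.r0=0
P0.r0=2 P0.r1=2 P1.r0=1
P0.r0=2 P0.r1=2 P1.r0=2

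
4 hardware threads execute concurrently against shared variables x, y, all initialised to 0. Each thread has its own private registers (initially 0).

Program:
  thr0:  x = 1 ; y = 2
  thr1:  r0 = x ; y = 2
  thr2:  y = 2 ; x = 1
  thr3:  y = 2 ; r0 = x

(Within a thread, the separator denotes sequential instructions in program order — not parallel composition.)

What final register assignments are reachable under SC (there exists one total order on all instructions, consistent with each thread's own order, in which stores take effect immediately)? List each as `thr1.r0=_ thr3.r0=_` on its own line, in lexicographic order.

outcome vector order: (thr1.r0,thr3.r0)
|SC outcomes| = 4

thr1.r0=0 thr3.r0=0
thr1.r0=0 thr3.r0=1
thr1.r0=1 thr3.r0=0
thr1.r0=1 thr3.r0=1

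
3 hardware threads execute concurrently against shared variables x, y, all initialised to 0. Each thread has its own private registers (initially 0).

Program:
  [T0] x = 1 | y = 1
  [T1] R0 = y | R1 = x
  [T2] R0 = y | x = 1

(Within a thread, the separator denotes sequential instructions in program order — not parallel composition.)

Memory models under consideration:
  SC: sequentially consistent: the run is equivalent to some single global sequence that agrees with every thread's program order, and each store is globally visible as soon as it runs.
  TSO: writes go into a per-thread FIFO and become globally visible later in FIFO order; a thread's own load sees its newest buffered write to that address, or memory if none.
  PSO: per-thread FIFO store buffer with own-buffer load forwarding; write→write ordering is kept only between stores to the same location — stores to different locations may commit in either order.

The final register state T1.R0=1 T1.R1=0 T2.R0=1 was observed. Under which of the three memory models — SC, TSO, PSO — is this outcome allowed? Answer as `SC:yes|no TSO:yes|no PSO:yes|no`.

SC:no TSO:no PSO:yes

outcome vector order: (T1.R0,T1.R1,T2.R0)
SC (6): <0 0 0>, <0 0 1>, <0 1 0>, <0 1 1>, <1 1 0>, <1 1 1>
TSO (6): <0 0 0>, <0 0 1>, <0 1 0>, <0 1 1>, <1 1 0>, <1 1 1>
PSO (8): <0 0 0>, <0 0 1>, <0 1 0>, <0 1 1>, <1 0 0>, <1 0 1>, <1 1 0>, <1 1 1>
target <1 0 1> ∈ {PSO}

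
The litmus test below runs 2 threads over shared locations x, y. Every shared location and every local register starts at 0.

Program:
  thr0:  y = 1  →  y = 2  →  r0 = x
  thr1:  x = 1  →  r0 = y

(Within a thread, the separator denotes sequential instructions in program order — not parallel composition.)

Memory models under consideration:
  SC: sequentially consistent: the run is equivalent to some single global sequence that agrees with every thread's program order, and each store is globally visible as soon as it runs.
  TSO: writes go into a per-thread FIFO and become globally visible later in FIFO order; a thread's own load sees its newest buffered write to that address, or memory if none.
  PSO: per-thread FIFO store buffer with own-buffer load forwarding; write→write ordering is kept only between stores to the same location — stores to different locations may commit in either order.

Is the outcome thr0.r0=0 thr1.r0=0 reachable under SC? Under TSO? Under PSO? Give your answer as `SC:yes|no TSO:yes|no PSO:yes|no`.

outcome vector order: (thr0.r0,thr1.r0)
[SC] allowed = {0/2, 1/0, 1/1, 1/2}
[TSO] allowed = {0/0, 0/1, 0/2, 1/0, 1/1, 1/2}
[PSO] allowed = {0/0, 0/1, 0/2, 1/0, 1/1, 1/2}
target 0/0 ∈ {TSO,PSO}

SC:no TSO:yes PSO:yes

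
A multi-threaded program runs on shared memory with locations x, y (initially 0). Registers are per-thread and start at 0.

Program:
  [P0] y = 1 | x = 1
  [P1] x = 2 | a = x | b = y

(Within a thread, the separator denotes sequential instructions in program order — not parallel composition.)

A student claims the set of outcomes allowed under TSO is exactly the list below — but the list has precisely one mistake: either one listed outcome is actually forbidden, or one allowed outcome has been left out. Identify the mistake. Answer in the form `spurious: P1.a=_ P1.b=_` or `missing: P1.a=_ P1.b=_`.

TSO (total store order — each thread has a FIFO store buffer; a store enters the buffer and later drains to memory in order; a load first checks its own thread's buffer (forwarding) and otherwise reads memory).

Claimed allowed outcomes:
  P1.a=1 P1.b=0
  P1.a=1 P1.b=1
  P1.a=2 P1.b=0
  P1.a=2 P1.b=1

outcome vector order: (P1.a,P1.b)
[TSO] allowed = {<1 1> <2 0> <2 1>}
claimed∖TSO = {<1 0>}

spurious: P1.a=1 P1.b=0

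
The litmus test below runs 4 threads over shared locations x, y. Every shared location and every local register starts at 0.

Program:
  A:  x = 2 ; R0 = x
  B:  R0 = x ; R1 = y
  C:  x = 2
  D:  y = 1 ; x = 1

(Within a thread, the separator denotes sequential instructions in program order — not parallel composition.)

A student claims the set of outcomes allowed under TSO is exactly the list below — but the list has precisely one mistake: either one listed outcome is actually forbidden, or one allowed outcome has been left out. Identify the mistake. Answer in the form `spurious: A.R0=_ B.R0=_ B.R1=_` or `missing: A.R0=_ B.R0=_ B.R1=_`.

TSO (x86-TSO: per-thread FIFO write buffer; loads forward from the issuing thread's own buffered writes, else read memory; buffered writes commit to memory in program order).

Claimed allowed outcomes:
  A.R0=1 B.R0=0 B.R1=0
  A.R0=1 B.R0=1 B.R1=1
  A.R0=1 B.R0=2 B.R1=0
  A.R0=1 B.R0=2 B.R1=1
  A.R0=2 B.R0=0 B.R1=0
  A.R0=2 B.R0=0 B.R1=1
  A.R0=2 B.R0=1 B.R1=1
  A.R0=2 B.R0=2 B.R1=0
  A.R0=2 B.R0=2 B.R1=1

outcome vector order: (A.R0,B.R0,B.R1)
TSO: 10 outcomes — {1/0/0, 1/0/1, 1/1/1, 1/2/0, 1/2/1, 2/0/0, 2/0/1, 2/1/1, 2/2/0, 2/2/1}
TSO∖claimed = {1/0/1}

missing: A.R0=1 B.R0=0 B.R1=1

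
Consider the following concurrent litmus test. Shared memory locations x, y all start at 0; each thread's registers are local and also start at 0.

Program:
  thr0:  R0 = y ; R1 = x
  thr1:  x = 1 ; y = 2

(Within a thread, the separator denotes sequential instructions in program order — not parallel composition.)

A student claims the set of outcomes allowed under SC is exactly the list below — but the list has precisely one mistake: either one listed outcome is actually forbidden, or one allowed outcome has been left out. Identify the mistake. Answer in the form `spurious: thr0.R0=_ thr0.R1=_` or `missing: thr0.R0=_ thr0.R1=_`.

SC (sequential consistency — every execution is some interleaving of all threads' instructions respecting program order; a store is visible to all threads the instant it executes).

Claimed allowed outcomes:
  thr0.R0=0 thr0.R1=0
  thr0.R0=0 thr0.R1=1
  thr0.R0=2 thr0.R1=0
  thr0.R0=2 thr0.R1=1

outcome vector order: (thr0.R0,thr0.R1)
SC: 3 outcomes — {<0 0> <0 1> <2 1>}
claimed∖SC = {<2 0>}

spurious: thr0.R0=2 thr0.R1=0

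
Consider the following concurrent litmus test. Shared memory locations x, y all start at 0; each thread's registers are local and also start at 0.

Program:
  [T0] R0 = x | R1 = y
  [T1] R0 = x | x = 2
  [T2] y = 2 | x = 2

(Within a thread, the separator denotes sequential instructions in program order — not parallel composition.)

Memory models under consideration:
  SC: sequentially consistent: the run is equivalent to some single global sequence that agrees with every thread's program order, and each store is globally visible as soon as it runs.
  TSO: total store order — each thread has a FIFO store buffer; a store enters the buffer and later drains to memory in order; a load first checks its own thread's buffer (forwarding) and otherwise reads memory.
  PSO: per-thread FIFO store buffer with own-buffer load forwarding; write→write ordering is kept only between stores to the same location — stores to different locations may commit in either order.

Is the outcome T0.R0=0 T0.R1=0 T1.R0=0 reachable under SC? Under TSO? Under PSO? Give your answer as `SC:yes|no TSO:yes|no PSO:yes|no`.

outcome vector order: (T0.R0,T0.R1,T1.R0)
[SC] allowed = {(0,0,0); (0,0,2); (0,2,0); (0,2,2); (2,0,0); (2,2,0); (2,2,2)}
[TSO] allowed = {(0,0,0); (0,0,2); (0,2,0); (0,2,2); (2,0,0); (2,2,0); (2,2,2)}
[PSO] allowed = {(0,0,0); (0,0,2); (0,2,0); (0,2,2); (2,0,0); (2,0,2); (2,2,0); (2,2,2)}
target (0,0,0) ∈ {SC,TSO,PSO}

SC:yes TSO:yes PSO:yes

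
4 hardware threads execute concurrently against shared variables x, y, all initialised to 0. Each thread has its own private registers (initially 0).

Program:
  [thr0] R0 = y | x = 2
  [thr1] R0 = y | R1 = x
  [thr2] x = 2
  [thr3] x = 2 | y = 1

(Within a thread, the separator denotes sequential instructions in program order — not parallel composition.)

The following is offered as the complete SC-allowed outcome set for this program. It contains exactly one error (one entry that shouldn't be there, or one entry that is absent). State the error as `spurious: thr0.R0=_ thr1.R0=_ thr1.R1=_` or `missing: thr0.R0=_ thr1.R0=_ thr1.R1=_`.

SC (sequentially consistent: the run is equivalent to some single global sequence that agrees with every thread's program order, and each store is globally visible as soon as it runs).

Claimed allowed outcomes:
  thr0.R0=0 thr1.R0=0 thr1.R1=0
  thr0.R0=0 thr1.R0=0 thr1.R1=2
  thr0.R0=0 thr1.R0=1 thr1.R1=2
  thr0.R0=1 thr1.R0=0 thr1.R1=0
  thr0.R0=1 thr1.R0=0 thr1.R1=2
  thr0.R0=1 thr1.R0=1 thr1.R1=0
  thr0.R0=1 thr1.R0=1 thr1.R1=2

outcome vector order: (thr0.R0,thr1.R0,thr1.R1)
SC (6): 000; 002; 012; 100; 102; 112
claimed∖SC = {110}

spurious: thr0.R0=1 thr1.R0=1 thr1.R1=0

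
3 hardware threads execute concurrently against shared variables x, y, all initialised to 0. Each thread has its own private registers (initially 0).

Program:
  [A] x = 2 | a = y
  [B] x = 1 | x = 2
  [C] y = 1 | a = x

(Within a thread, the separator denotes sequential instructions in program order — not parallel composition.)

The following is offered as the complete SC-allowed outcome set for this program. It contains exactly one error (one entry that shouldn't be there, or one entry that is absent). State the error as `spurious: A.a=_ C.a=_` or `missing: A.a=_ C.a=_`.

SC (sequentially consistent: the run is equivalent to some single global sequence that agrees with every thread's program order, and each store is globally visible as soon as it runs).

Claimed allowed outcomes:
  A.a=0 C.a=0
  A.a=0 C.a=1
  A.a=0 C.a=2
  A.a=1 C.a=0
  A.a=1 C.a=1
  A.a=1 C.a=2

spurious: A.a=0 C.a=0

outcome vector order: (A.a,C.a)
under SC → <0 1>; <0 2>; <1 0>; <1 1>; <1 2>
claimed∖SC = {<0 0>}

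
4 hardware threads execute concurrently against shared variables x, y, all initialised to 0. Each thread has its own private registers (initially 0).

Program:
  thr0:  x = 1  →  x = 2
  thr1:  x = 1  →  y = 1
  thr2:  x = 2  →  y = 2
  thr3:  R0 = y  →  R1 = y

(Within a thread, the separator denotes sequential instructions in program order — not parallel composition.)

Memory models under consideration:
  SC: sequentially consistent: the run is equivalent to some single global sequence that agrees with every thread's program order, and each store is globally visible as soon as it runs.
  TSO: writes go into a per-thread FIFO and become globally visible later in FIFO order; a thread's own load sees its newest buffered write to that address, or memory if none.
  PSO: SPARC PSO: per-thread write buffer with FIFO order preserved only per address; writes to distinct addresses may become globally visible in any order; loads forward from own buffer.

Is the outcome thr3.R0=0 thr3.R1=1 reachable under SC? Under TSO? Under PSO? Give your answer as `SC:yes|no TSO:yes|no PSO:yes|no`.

outcome vector order: (thr3.R0,thr3.R1)
SC (7): (0,0); (0,1); (0,2); (1,1); (1,2); (2,1); (2,2)
TSO (7): (0,0); (0,1); (0,2); (1,1); (1,2); (2,1); (2,2)
PSO (7): (0,0); (0,1); (0,2); (1,1); (1,2); (2,1); (2,2)
target (0,1) ∈ {SC,TSO,PSO}

SC:yes TSO:yes PSO:yes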